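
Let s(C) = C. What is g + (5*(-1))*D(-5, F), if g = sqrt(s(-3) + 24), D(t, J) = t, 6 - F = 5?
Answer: 25 + sqrt(21) ≈ 29.583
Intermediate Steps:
F = 1 (F = 6 - 1*5 = 6 - 5 = 1)
g = sqrt(21) (g = sqrt(-3 + 24) = sqrt(21) ≈ 4.5826)
g + (5*(-1))*D(-5, F) = sqrt(21) + (5*(-1))*(-5) = sqrt(21) - 5*(-5) = sqrt(21) + 25 = 25 + sqrt(21)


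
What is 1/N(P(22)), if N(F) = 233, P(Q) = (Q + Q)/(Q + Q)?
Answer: 1/233 ≈ 0.0042918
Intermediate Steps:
P(Q) = 1 (P(Q) = (2*Q)/((2*Q)) = (2*Q)*(1/(2*Q)) = 1)
1/N(P(22)) = 1/233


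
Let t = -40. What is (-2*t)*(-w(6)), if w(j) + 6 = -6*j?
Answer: 3360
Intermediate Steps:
w(j) = -6 - 6*j
(-2*t)*(-w(6)) = (-2*(-40))*(-(-6 - 6*6)) = 80*(-(-6 - 36)) = 80*(-1*(-42)) = 80*42 = 3360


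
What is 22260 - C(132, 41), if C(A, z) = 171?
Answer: 22089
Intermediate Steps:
22260 - C(132, 41) = 22260 - 1*171 = 22260 - 171 = 22089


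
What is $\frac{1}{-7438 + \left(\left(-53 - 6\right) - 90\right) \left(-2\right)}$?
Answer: $- \frac{1}{7140} \approx -0.00014006$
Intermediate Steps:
$\frac{1}{-7438 + \left(\left(-53 - 6\right) - 90\right) \left(-2\right)} = \frac{1}{-7438 + \left(-59 - 90\right) \left(-2\right)} = \frac{1}{-7438 - -298} = \frac{1}{-7438 + 298} = \frac{1}{-7140} = - \frac{1}{7140}$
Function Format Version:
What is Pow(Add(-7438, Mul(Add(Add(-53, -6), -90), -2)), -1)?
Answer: Rational(-1, 7140) ≈ -0.00014006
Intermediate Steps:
Pow(Add(-7438, Mul(Add(Add(-53, -6), -90), -2)), -1) = Pow(Add(-7438, Mul(Add(-59, -90), -2)), -1) = Pow(Add(-7438, Mul(-149, -2)), -1) = Pow(Add(-7438, 298), -1) = Pow(-7140, -1) = Rational(-1, 7140)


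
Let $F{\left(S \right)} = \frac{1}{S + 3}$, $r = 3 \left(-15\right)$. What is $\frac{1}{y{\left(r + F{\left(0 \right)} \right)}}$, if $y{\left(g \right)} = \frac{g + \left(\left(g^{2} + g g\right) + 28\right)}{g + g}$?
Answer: $- \frac{402}{17881} \approx -0.022482$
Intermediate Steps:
$r = -45$
$F{\left(S \right)} = \frac{1}{3 + S}$
$y{\left(g \right)} = \frac{28 + g + 2 g^{2}}{2 g}$ ($y{\left(g \right)} = \frac{g + \left(\left(g^{2} + g^{2}\right) + 28\right)}{2 g} = \left(g + \left(2 g^{2} + 28\right)\right) \frac{1}{2 g} = \left(g + \left(28 + 2 g^{2}\right)\right) \frac{1}{2 g} = \left(28 + g + 2 g^{2}\right) \frac{1}{2 g} = \frac{28 + g + 2 g^{2}}{2 g}$)
$\frac{1}{y{\left(r + F{\left(0 \right)} \right)}} = \frac{1}{\frac{1}{2} - \left(45 - \frac{1}{3 + 0}\right) + \frac{14}{-45 + \frac{1}{3 + 0}}} = \frac{1}{\frac{1}{2} - \left(45 - \frac{1}{3}\right) + \frac{14}{-45 + \frac{1}{3}}} = \frac{1}{\frac{1}{2} + \left(-45 + \frac{1}{3}\right) + \frac{14}{-45 + \frac{1}{3}}} = \frac{1}{\frac{1}{2} - \frac{134}{3} + \frac{14}{- \frac{134}{3}}} = \frac{1}{\frac{1}{2} - \frac{134}{3} + 14 \left(- \frac{3}{134}\right)} = \frac{1}{\frac{1}{2} - \frac{134}{3} - \frac{21}{67}} = \frac{1}{- \frac{17881}{402}} = - \frac{402}{17881}$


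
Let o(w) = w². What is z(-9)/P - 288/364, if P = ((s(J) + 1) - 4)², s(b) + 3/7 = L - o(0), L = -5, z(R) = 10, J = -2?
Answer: -206042/316771 ≈ -0.65044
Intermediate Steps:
s(b) = -38/7 (s(b) = -3/7 + (-5 - 1*0²) = -3/7 + (-5 - 1*0) = -3/7 + (-5 + 0) = -3/7 - 5 = -38/7)
P = 3481/49 (P = ((-38/7 + 1) - 4)² = (-31/7 - 4)² = (-59/7)² = 3481/49 ≈ 71.041)
z(-9)/P - 288/364 = 10/(3481/49) - 288/364 = 10*(49/3481) - 288*1/364 = 490/3481 - 72/91 = -206042/316771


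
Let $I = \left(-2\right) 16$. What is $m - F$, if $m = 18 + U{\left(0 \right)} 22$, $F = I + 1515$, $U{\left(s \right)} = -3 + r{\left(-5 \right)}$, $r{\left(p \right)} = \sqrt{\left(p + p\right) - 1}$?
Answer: $-1531 + 22 i \sqrt{11} \approx -1531.0 + 72.966 i$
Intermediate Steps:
$I = -32$
$r{\left(p \right)} = \sqrt{-1 + 2 p}$ ($r{\left(p \right)} = \sqrt{2 p - 1} = \sqrt{-1 + 2 p}$)
$U{\left(s \right)} = -3 + i \sqrt{11}$ ($U{\left(s \right)} = -3 + \sqrt{-1 + 2 \left(-5\right)} = -3 + \sqrt{-1 - 10} = -3 + \sqrt{-11} = -3 + i \sqrt{11}$)
$F = 1483$ ($F = -32 + 1515 = 1483$)
$m = -48 + 22 i \sqrt{11}$ ($m = 18 + \left(-3 + i \sqrt{11}\right) 22 = 18 - \left(66 - 22 i \sqrt{11}\right) = -48 + 22 i \sqrt{11} \approx -48.0 + 72.966 i$)
$m - F = \left(-48 + 22 i \sqrt{11}\right) - 1483 = -1531 + 22 i \sqrt{11}$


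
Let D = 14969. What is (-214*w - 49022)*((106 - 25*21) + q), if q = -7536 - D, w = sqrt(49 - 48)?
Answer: 1128686064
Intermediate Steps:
w = 1 (w = sqrt(1) = 1)
q = -22505 (q = -7536 - 1*14969 = -7536 - 14969 = -22505)
(-214*w - 49022)*((106 - 25*21) + q) = (-214*1 - 49022)*((106 - 25*21) - 22505) = (-214 - 49022)*((106 - 525) - 22505) = -49236*(-419 - 22505) = -49236*(-22924) = 1128686064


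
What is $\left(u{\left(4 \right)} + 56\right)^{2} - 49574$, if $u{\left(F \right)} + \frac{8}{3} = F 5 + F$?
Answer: $- \frac{392342}{9} \approx -43594.0$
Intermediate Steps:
$u{\left(F \right)} = - \frac{8}{3} + 6 F$ ($u{\left(F \right)} = - \frac{8}{3} + \left(F 5 + F\right) = - \frac{8}{3} + \left(5 F + F\right) = - \frac{8}{3} + 6 F$)
$\left(u{\left(4 \right)} + 56\right)^{2} - 49574 = \left(\left(- \frac{8}{3} + 6 \cdot 4\right) + 56\right)^{2} - 49574 = \left(\left(- \frac{8}{3} + 24\right) + 56\right)^{2} - 49574 = \left(\frac{64}{3} + 56\right)^{2} - 49574 = \left(\frac{232}{3}\right)^{2} - 49574 = \frac{53824}{9} - 49574 = - \frac{392342}{9}$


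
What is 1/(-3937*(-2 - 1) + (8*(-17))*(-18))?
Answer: 1/14259 ≈ 7.0131e-5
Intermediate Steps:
1/(-3937*(-2 - 1) + (8*(-17))*(-18)) = 1/(-3937*(-3) - 136*(-18)) = 1/(11811 + 2448) = 1/14259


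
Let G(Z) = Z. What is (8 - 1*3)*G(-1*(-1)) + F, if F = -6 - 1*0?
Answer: -1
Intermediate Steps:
F = -6 (F = -6 + 0 = -6)
(8 - 1*3)*G(-1*(-1)) + F = (8 - 1*3)*(-1*(-1)) - 6 = (8 - 3)*1 - 6 = 5*1 - 6 = 5 - 6 = -1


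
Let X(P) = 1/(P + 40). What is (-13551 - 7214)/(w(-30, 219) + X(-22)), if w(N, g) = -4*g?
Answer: 373770/15767 ≈ 23.706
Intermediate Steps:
X(P) = 1/(40 + P)
(-13551 - 7214)/(w(-30, 219) + X(-22)) = (-13551 - 7214)/(-4*219 + 1/(40 - 22)) = -20765/(-876 + 1/18) = -20765/(-15767/18) = -20765*(-18/15767) = 373770/15767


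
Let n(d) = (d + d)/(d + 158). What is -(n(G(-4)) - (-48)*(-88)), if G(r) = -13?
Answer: 612506/145 ≈ 4224.2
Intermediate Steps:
n(d) = 2*d/(158 + d) (n(d) = (2*d)/(158 + d) = 2*d/(158 + d))
-(n(G(-4)) - (-48)*(-88)) = -(2*(-13)/(158 - 13) - (-48)*(-88)) = -(2*(-13)/145 - 1*4224) = -(2*(-13)*(1/145) - 4224) = -(-26/145 - 4224) = -1*(-612506/145) = 612506/145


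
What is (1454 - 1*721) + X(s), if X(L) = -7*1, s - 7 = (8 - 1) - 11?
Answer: 726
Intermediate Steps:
s = 3 (s = 7 + ((8 - 1) - 11) = 7 + (7 - 11) = 7 - 4 = 3)
X(L) = -7
(1454 - 1*721) + X(s) = (1454 - 1*721) - 7 = (1454 - 721) - 7 = 733 - 7 = 726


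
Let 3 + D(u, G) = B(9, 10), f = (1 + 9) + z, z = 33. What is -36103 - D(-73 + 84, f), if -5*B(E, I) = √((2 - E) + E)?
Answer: -36100 + √2/5 ≈ -36100.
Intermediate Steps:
f = 43 (f = (1 + 9) + 33 = 10 + 33 = 43)
B(E, I) = -√2/5 (B(E, I) = -√((2 - E) + E)/5 = -√2/5)
D(u, G) = -3 - √2/5
-36103 - D(-73 + 84, f) = -36103 - (-3 - √2/5) = -36103 + (3 + √2/5) = -36100 + √2/5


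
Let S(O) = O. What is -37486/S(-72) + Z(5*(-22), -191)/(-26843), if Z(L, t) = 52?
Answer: 503116477/966348 ≈ 520.64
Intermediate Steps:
-37486/S(-72) + Z(5*(-22), -191)/(-26843) = -37486/(-72) + 52/(-26843) = -37486*(-1/72) + 52*(-1/26843) = 18743/36 - 52/26843 = 503116477/966348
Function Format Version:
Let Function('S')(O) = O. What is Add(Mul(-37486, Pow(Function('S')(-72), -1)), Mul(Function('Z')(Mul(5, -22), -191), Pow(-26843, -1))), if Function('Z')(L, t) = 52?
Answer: Rational(503116477, 966348) ≈ 520.64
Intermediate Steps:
Add(Mul(-37486, Pow(Function('S')(-72), -1)), Mul(Function('Z')(Mul(5, -22), -191), Pow(-26843, -1))) = Add(Mul(-37486, Pow(-72, -1)), Mul(52, Pow(-26843, -1))) = Add(Mul(-37486, Rational(-1, 72)), Mul(52, Rational(-1, 26843))) = Add(Rational(18743, 36), Rational(-52, 26843)) = Rational(503116477, 966348)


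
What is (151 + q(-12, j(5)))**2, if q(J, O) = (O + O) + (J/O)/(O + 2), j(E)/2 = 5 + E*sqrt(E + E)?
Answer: 171235619263/5152050 + 17621232097*sqrt(10)/2576025 ≈ 54868.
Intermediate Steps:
j(E) = 10 + 2*sqrt(2)*E**(3/2) (j(E) = 2*(5 + E*sqrt(E + E)) = 2*(5 + E*sqrt(2*E)) = 2*(5 + E*(sqrt(2)*sqrt(E))) = 2*(5 + sqrt(2)*E**(3/2)) = 10 + 2*sqrt(2)*E**(3/2))
q(J, O) = 2*O + J/(O*(2 + O)) (q(J, O) = 2*O + (J/O)/(2 + O) = 2*O + J/(O*(2 + O)))
(151 + q(-12, j(5)))**2 = (151 + (-12 + 2*(10 + 2*sqrt(2)*5**(3/2))**3 + 4*(10 + 2*sqrt(2)*5**(3/2))**2)/((10 + 2*sqrt(2)*5**(3/2))*(2 + (10 + 2*sqrt(2)*5**(3/2)))))**2 = (151 + (-12 + 2*(10 + 2*sqrt(2)*(5*sqrt(5)))**3 + 4*(10 + 2*sqrt(2)*(5*sqrt(5)))**2)/((10 + 2*sqrt(2)*(5*sqrt(5)))*(2 + (10 + 2*sqrt(2)*(5*sqrt(5))))))**2 = (151 + (-12 + 2*(10 + 10*sqrt(10))**3 + 4*(10 + 10*sqrt(10))**2)/((10 + 10*sqrt(10))*(2 + (10 + 10*sqrt(10)))))**2 = (151 + (-12 + 2*(10 + 10*sqrt(10))**3 + 4*(10 + 10*sqrt(10))**2)/((10 + 10*sqrt(10))*(12 + 10*sqrt(10))))**2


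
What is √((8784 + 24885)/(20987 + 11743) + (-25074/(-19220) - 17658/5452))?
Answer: 3*I*√855246785482738/92196046 ≈ 0.9516*I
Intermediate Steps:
√((8784 + 24885)/(20987 + 11743) + (-25074/(-19220) - 17658/5452)) = √(33669/32730 + (-25074*(-1/19220) - 17658*1/5452)) = √(33669*(1/32730) + (12537/9610 - 8829/2726)) = √(11223/10910 - 12667707/6549215) = √(-2588113737/2858077426) = 3*I*√855246785482738/92196046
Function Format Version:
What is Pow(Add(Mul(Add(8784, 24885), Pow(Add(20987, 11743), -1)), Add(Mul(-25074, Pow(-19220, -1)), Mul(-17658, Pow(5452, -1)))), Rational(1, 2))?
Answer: Mul(Rational(3, 92196046), I, Pow(855246785482738, Rational(1, 2))) ≈ Mul(0.95160, I)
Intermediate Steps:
Pow(Add(Mul(Add(8784, 24885), Pow(Add(20987, 11743), -1)), Add(Mul(-25074, Pow(-19220, -1)), Mul(-17658, Pow(5452, -1)))), Rational(1, 2)) = Pow(Add(Mul(33669, Pow(32730, -1)), Add(Mul(-25074, Rational(-1, 19220)), Mul(-17658, Rational(1, 5452)))), Rational(1, 2)) = Pow(Add(Mul(33669, Rational(1, 32730)), Add(Rational(12537, 9610), Rational(-8829, 2726))), Rational(1, 2)) = Pow(Add(Rational(11223, 10910), Rational(-12667707, 6549215)), Rational(1, 2)) = Pow(Rational(-2588113737, 2858077426), Rational(1, 2)) = Mul(Rational(3, 92196046), I, Pow(855246785482738, Rational(1, 2)))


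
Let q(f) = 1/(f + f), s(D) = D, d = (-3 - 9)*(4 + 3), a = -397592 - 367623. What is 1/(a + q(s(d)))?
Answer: -168/128556121 ≈ -1.3068e-6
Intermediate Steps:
a = -765215
d = -84 (d = -12*7 = -84)
q(f) = 1/(2*f)
1/(a + q(s(d))) = 1/(-765215 + (1/2)/(-84)) = 1/(-765215 + (1/2)*(-1/84)) = 1/(-765215 - 1/168) = 1/(-128556121/168) = -168/128556121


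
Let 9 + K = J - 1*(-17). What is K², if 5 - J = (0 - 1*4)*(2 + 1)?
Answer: 625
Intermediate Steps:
J = 17 (J = 5 - (0 - 1*4)*(2 + 1) = 5 - (0 - 4)*3 = 5 - (-4)*3 = 5 - 1*(-12) = 5 + 12 = 17)
K = 25 (K = -9 + (17 - 1*(-17)) = -9 + (17 + 17) = -9 + 34 = 25)
K² = 25² = 625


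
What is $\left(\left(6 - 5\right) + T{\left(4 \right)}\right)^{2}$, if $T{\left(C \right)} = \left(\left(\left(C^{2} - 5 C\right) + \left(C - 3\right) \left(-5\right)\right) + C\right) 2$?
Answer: $81$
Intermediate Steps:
$T{\left(C \right)} = 30 - 18 C + 2 C^{2}$ ($T{\left(C \right)} = \left(\left(\left(C^{2} - 5 C\right) + \left(-3 + C\right) \left(-5\right)\right) + C\right) 2 = \left(\left(\left(C^{2} - 5 C\right) - \left(-15 + 5 C\right)\right) + C\right) 2 = \left(\left(15 + C^{2} - 10 C\right) + C\right) 2 = \left(15 + C^{2} - 9 C\right) 2 = 30 - 18 C + 2 C^{2}$)
$\left(\left(6 - 5\right) + T{\left(4 \right)}\right)^{2} = \left(\left(6 - 5\right) + \left(30 - 72 + 2 \cdot 4^{2}\right)\right)^{2} = \left(1 + \left(30 - 72 + 2 \cdot 16\right)\right)^{2} = \left(1 + \left(30 - 72 + 32\right)\right)^{2} = \left(1 - 10\right)^{2} = \left(-9\right)^{2} = 81$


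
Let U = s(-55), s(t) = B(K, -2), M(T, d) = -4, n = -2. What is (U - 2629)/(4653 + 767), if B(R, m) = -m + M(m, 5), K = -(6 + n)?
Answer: -2631/5420 ≈ -0.48542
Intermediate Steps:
K = -4 (K = -(6 - 2) = -1*4 = -4)
B(R, m) = -4 - m (B(R, m) = -m - 4 = -4 - m)
s(t) = -2 (s(t) = -4 - 1*(-2) = -4 + 2 = -2)
U = -2
(U - 2629)/(4653 + 767) = (-2 - 2629)/(4653 + 767) = -2631/5420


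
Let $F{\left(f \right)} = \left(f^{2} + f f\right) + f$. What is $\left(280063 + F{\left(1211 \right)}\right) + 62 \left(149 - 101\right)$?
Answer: $3217292$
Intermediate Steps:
$F{\left(f \right)} = f + 2 f^{2}$ ($F{\left(f \right)} = \left(f^{2} + f^{2}\right) + f = 2 f^{2} + f = f + 2 f^{2}$)
$\left(280063 + F{\left(1211 \right)}\right) + 62 \left(149 - 101\right) = \left(280063 + 1211 \left(1 + 2 \cdot 1211\right)\right) + 62 \left(149 - 101\right) = \left(280063 + 1211 \left(1 + 2422\right)\right) + 62 \cdot 48 = \left(280063 + 1211 \cdot 2423\right) + 2976 = \left(280063 + 2934253\right) + 2976 = 3214316 + 2976 = 3217292$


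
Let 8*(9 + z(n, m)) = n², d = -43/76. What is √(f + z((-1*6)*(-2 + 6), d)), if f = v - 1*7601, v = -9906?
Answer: 14*I*√89 ≈ 132.08*I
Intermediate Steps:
d = -43/76 (d = -43*1/76 = -43/76 ≈ -0.56579)
z(n, m) = -9 + n²/8
f = -17507 (f = -9906 - 1*7601 = -9906 - 7601 = -17507)
√(f + z((-1*6)*(-2 + 6), d)) = √(-17507 + (-9 + ((-1*6)*(-2 + 6))²/8)) = √(-17507 + (-9 + (-6*4)²/8)) = √(-17507 + (-9 + (⅛)*(-24)²)) = √(-17507 + (-9 + (⅛)*576)) = √(-17507 + (-9 + 72)) = √(-17507 + 63) = √(-17444) = 14*I*√89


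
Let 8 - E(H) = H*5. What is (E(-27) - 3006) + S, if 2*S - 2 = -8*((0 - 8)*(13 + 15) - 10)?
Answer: -1926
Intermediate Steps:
E(H) = 8 - 5*H (E(H) = 8 - H*5 = 8 - 5*H)
S = 937 (S = 1 + (-8*((0 - 8)*(13 + 15) - 10))/2 = 1 + (-8*(-8*28 - 10))/2 = 1 + (-8*(-224 - 10))/2 = 1 + (-8*(-234))/2 = 1 + (½)*1872 = 1 + 936 = 937)
(E(-27) - 3006) + S = ((8 - 5*(-27)) - 3006) + 937 = ((8 + 135) - 3006) + 937 = (143 - 3006) + 937 = -2863 + 937 = -1926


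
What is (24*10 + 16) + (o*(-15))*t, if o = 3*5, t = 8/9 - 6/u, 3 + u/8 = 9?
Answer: 673/8 ≈ 84.125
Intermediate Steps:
u = 48 (u = -24 + 8*9 = -24 + 72 = 48)
t = 55/72 (t = 8/9 - 6/48 = 8*(⅑) - 6*1/48 = 8/9 - ⅛ = 55/72 ≈ 0.76389)
o = 15
(24*10 + 16) + (o*(-15))*t = (24*10 + 16) + (15*(-15))*(55/72) = (240 + 16) - 225*55/72 = 256 - 1375/8 = 673/8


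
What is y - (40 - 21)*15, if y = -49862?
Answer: -50147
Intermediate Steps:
y - (40 - 21)*15 = -49862 - (40 - 21)*15 = -49862 - 19*15 = -49862 - 1*285 = -49862 - 285 = -50147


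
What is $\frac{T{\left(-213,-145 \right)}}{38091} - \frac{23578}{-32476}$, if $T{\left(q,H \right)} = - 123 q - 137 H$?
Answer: $\frac{1197042031}{618521658} \approx 1.9353$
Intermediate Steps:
$T{\left(q,H \right)} = - 137 H - 123 q$
$\frac{T{\left(-213,-145 \right)}}{38091} - \frac{23578}{-32476} = \frac{\left(-137\right) \left(-145\right) - -26199}{38091} - \frac{23578}{-32476} = \left(19865 + 26199\right) \frac{1}{38091} - - \frac{11789}{16238} = 46064 \cdot \frac{1}{38091} + \frac{11789}{16238} = \frac{46064}{38091} + \frac{11789}{16238} = \frac{1197042031}{618521658}$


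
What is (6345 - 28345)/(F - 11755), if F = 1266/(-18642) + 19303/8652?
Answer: 591398808000/315936986971 ≈ 1.8719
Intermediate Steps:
F = 58148849/26881764 (F = 1266*(-1/18642) + 19303*(1/8652) = -211/3107 + 19303/8652 = 58148849/26881764 ≈ 2.1631)
(6345 - 28345)/(F - 11755) = (6345 - 28345)/(58148849/26881764 - 11755) = -22000/(-315936986971/26881764) = -22000*(-26881764/315936986971) = 591398808000/315936986971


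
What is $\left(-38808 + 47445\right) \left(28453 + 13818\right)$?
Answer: $365094627$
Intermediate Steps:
$\left(-38808 + 47445\right) \left(28453 + 13818\right) = 8637 \cdot 42271 = 365094627$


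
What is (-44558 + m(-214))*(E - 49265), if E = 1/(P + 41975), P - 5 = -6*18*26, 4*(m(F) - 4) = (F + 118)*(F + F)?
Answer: 33078848852639/19586 ≈ 1.6889e+9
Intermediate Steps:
m(F) = 4 + F*(118 + F)/2 (m(F) = 4 + ((F + 118)*(F + F))/4 = 4 + ((118 + F)*(2*F))/4 = 4 + (2*F*(118 + F))/4 = 4 + F*(118 + F)/2)
P = -2803 (P = 5 - 6*18*26 = 5 - 108*26 = 5 - 2808 = -2803)
E = 1/39172 (E = 1/(-2803 + 41975) = 1/39172 ≈ 2.5528e-5)
(-44558 + m(-214))*(E - 49265) = (-44558 + (4 + (1/2)*(-214)**2 + 59*(-214)))*(1/39172 - 49265) = (-44558 + (4 + (1/2)*45796 - 12626))*(-1929808579/39172) = (-44558 + (4 + 22898 - 12626))*(-1929808579/39172) = (-44558 + 10276)*(-1929808579/39172) = -34282*(-1929808579/39172) = 33078848852639/19586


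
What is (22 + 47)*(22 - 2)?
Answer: 1380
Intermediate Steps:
(22 + 47)*(22 - 2) = 69*20 = 1380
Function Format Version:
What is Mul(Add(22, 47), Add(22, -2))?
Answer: 1380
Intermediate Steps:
Mul(Add(22, 47), Add(22, -2)) = Mul(69, 20) = 1380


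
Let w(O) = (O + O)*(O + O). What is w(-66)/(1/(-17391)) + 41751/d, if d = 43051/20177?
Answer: -13044505362057/43051 ≈ -3.0300e+8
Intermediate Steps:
w(O) = 4*O**2 (w(O) = (2*O)*(2*O) = 4*O**2)
d = 43051/20177 (d = 43051*(1/20177) = 43051/20177 ≈ 2.1337)
w(-66)/(1/(-17391)) + 41751/d = (4*(-66)**2)/(1/(-17391)) + 41751/(43051/20177) = (4*4356)/(-1/17391) + 41751*(20177/43051) = 17424*(-17391) + 842409927/43051 = -303020784 + 842409927/43051 = -13044505362057/43051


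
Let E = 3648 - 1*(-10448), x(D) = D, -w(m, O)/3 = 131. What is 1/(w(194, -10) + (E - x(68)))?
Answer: 1/13635 ≈ 7.3341e-5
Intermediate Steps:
w(m, O) = -393 (w(m, O) = -3*131 = -393)
E = 14096 (E = 3648 + 10448 = 14096)
1/(w(194, -10) + (E - x(68))) = 1/(-393 + (14096 - 1*68)) = 1/(-393 + (14096 - 68)) = 1/(-393 + 14028) = 1/13635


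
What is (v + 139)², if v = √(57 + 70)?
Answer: (139 + √127)² ≈ 22581.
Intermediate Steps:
v = √127 ≈ 11.269
(v + 139)² = (√127 + 139)² = (139 + √127)²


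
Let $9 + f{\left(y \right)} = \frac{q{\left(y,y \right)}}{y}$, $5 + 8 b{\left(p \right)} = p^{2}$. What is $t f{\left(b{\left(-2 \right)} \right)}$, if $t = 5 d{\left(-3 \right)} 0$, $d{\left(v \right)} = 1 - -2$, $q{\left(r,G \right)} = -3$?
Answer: $0$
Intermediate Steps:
$d{\left(v \right)} = 3$ ($d{\left(v \right)} = 1 + 2 = 3$)
$b{\left(p \right)} = - \frac{5}{8} + \frac{p^{2}}{8}$
$f{\left(y \right)} = -9 - \frac{3}{y}$
$t = 0$ ($t = 5 \cdot 3 \cdot 0 = 15 \cdot 0 = 0$)
$t f{\left(b{\left(-2 \right)} \right)} = 0 \left(-9 - \frac{3}{- \frac{5}{8} + \frac{\left(-2\right)^{2}}{8}}\right) = 0 \left(-9 - \frac{3}{- \frac{5}{8} + \frac{1}{8} \cdot 4}\right) = 0 \left(-9 - \frac{3}{- \frac{5}{8} + \frac{1}{2}}\right) = 0 \left(-9 - \frac{3}{- \frac{1}{8}}\right) = 0 \left(-9 - -24\right) = 0 \left(-9 + 24\right) = 0 \cdot 15 = 0$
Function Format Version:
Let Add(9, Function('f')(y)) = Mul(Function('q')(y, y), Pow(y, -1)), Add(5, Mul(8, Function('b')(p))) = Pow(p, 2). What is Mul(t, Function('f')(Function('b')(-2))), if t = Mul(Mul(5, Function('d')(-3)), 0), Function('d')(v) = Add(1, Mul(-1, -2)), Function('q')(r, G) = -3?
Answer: 0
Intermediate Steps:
Function('d')(v) = 3 (Function('d')(v) = Add(1, 2) = 3)
Function('b')(p) = Add(Rational(-5, 8), Mul(Rational(1, 8), Pow(p, 2)))
Function('f')(y) = Add(-9, Mul(-3, Pow(y, -1)))
t = 0 (t = Mul(Mul(5, 3), 0) = Mul(15, 0) = 0)
Mul(t, Function('f')(Function('b')(-2))) = Mul(0, Add(-9, Mul(-3, Pow(Add(Rational(-5, 8), Mul(Rational(1, 8), Pow(-2, 2))), -1)))) = Mul(0, Add(-9, Mul(-3, Pow(Add(Rational(-5, 8), Mul(Rational(1, 8), 4)), -1)))) = Mul(0, Add(-9, Mul(-3, Pow(Add(Rational(-5, 8), Rational(1, 2)), -1)))) = Mul(0, Add(-9, Mul(-3, Pow(Rational(-1, 8), -1)))) = Mul(0, Add(-9, Mul(-3, -8))) = Mul(0, Add(-9, 24)) = Mul(0, 15) = 0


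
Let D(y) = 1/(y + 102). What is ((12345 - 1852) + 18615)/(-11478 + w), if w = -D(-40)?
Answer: -1804696/711637 ≈ -2.5360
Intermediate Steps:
D(y) = 1/(102 + y)
w = -1/62 (w = -1/(102 - 40) = -1/62 ≈ -0.016129)
((12345 - 1852) + 18615)/(-11478 + w) = ((12345 - 1852) + 18615)/(-11478 - 1/62) = (10493 + 18615)/(-711637/62) = 29108*(-62/711637) = -1804696/711637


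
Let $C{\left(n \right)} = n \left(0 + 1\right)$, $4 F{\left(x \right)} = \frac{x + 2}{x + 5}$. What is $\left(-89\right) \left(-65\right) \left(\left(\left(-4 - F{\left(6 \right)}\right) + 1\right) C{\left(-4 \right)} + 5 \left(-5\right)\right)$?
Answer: $- \frac{780975}{11} \approx -70998.0$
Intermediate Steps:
$F{\left(x \right)} = \frac{2 + x}{4 \left(5 + x\right)}$ ($F{\left(x \right)} = \frac{\left(x + 2\right) \frac{1}{x + 5}}{4} = \frac{\left(2 + x\right) \frac{1}{5 + x}}{4} = \frac{\frac{1}{5 + x} \left(2 + x\right)}{4} = \frac{2 + x}{4 \left(5 + x\right)}$)
$C{\left(n \right)} = n$ ($C{\left(n \right)} = n 1 = n$)
$\left(-89\right) \left(-65\right) \left(\left(\left(-4 - F{\left(6 \right)}\right) + 1\right) C{\left(-4 \right)} + 5 \left(-5\right)\right) = \left(-89\right) \left(-65\right) \left(\left(\left(-4 - \frac{2 + 6}{4 \left(5 + 6\right)}\right) + 1\right) \left(-4\right) + 5 \left(-5\right)\right) = 5785 \left(\left(\left(-4 - \frac{1}{4} \cdot \frac{1}{11} \cdot 8\right) + 1\right) \left(-4\right) - 25\right) = 5785 \left(\left(\left(-4 - \frac{2}{11}\right) + 1\right) \left(-4\right) - 25\right) = 5785 \left(\left(- \frac{46}{11} + 1\right) \left(-4\right) - 25\right) = 5785 \left(\left(- \frac{35}{11}\right) \left(-4\right) - 25\right) = 5785 \left(\frac{140}{11} - 25\right) = 5785 \left(- \frac{135}{11}\right) = - \frac{780975}{11}$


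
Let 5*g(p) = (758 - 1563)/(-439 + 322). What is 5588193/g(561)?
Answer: 653818581/161 ≈ 4.0610e+6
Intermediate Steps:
g(p) = 161/117 (g(p) = ((758 - 1563)/(-439 + 322))/5 = (-805/(-117))/5 = (-805*(-1/117))/5 = (1/5)*(805/117) = 161/117)
5588193/g(561) = 5588193/(161/117) = 5588193*(117/161) = 653818581/161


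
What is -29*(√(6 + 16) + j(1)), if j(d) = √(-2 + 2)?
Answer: -29*√22 ≈ -136.02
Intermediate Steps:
j(d) = 0 (j(d) = √0 = 0)
-29*(√(6 + 16) + j(1)) = -29*(√(6 + 16) + 0) = -29*(√22 + 0) = -29*√22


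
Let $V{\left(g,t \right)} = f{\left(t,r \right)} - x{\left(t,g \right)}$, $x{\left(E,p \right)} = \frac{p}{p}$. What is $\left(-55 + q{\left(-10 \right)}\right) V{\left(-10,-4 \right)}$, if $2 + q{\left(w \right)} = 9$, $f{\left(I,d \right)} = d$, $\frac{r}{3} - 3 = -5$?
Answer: $336$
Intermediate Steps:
$r = -6$ ($r = 9 + 3 \left(-5\right) = 9 - 15 = -6$)
$x{\left(E,p \right)} = 1$
$q{\left(w \right)} = 7$ ($q{\left(w \right)} = -2 + 9 = 7$)
$V{\left(g,t \right)} = -7$ ($V{\left(g,t \right)} = -6 - 1 = -7$)
$\left(-55 + q{\left(-10 \right)}\right) V{\left(-10,-4 \right)} = \left(-55 + 7\right) \left(-7\right) = \left(-48\right) \left(-7\right) = 336$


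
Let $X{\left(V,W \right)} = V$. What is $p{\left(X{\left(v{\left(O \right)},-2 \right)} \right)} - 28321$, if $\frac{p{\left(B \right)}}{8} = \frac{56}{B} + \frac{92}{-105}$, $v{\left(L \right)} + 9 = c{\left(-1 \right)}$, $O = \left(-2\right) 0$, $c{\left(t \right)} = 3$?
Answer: $- \frac{2982281}{105} \approx -28403.0$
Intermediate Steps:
$O = 0$
$v{\left(L \right)} = -6$ ($v{\left(L \right)} = -9 + 3 = -6$)
$p{\left(B \right)} = - \frac{736}{105} + \frac{448}{B}$ ($p{\left(B \right)} = 8 \left(\frac{56}{B} + \frac{92}{-105}\right) = 8 \left(\frac{56}{B} + 92 \left(- \frac{1}{105}\right)\right) = 8 \left(\frac{56}{B} - \frac{92}{105}\right) = 8 \left(- \frac{92}{105} + \frac{56}{B}\right) = - \frac{736}{105} + \frac{448}{B}$)
$p{\left(X{\left(v{\left(O \right)},-2 \right)} \right)} - 28321 = \left(- \frac{736}{105} + \frac{448}{-6}\right) - 28321 = \left(- \frac{736}{105} + 448 \left(- \frac{1}{6}\right)\right) - 28321 = \left(- \frac{736}{105} - \frac{224}{3}\right) - 28321 = - \frac{8576}{105} - 28321 = - \frac{2982281}{105}$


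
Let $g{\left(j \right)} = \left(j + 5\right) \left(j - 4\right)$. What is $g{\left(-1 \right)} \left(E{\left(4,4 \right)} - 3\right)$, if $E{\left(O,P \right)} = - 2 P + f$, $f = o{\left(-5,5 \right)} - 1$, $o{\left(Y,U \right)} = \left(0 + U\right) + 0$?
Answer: $140$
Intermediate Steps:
$o{\left(Y,U \right)} = U$ ($o{\left(Y,U \right)} = U + 0 = U$)
$g{\left(j \right)} = \left(-4 + j\right) \left(5 + j\right)$ ($g{\left(j \right)} = \left(5 + j\right) \left(-4 + j\right) = \left(-4 + j\right) \left(5 + j\right)$)
$f = 4$ ($f = 5 - 1 = 4$)
$E{\left(O,P \right)} = 4 - 2 P$ ($E{\left(O,P \right)} = - 2 P + 4 = 4 - 2 P$)
$g{\left(-1 \right)} \left(E{\left(4,4 \right)} - 3\right) = \left(-20 - 1 + \left(-1\right)^{2}\right) \left(\left(4 - 8\right) - 3\right) = \left(-20 - 1 + 1\right) \left(\left(4 - 8\right) - 3\right) = - 20 \left(-4 - 3\right) = \left(-20\right) \left(-7\right) = 140$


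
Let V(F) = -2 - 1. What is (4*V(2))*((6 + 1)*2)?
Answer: -168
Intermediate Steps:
V(F) = -3
(4*V(2))*((6 + 1)*2) = (4*(-3))*((6 + 1)*2) = -84*2 = -12*14 = -168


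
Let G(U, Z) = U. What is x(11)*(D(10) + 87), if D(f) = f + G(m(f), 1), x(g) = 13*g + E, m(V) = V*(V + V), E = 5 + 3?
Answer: 44847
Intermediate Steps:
E = 8
m(V) = 2*V² (m(V) = V*(2*V) = 2*V²)
x(g) = 8 + 13*g (x(g) = 13*g + 8 = 8 + 13*g)
D(f) = f + 2*f²
x(11)*(D(10) + 87) = (8 + 13*11)*(10*(1 + 2*10) + 87) = (8 + 143)*(10*(1 + 20) + 87) = 151*(10*21 + 87) = 151*(210 + 87) = 151*297 = 44847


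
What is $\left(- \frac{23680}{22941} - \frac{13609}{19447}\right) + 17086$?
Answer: $\frac{7621866441893}{446133627} \approx 17084.0$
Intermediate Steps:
$\left(- \frac{23680}{22941} - \frac{13609}{19447}\right) + 17086 = - \frac{772709029}{446133627} + 17086 = \frac{7621866441893}{446133627}$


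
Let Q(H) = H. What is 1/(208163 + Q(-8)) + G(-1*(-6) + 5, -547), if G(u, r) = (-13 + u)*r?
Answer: 227721571/208155 ≈ 1094.0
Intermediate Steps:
G(u, r) = r*(-13 + u)
1/(208163 + Q(-8)) + G(-1*(-6) + 5, -547) = 1/(208163 - 8) - 547*(-13 + (-1*(-6) + 5)) = 1/208155 - 547*(-13 + (6 + 5)) = 1/208155 - 547*(-13 + 11) = 1/208155 - 547*(-2) = 1/208155 + 1094 = 227721571/208155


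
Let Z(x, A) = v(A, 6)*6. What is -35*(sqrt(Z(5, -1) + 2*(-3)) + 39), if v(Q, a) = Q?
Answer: -1365 - 70*I*sqrt(3) ≈ -1365.0 - 121.24*I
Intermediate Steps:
Z(x, A) = 6*A (Z(x, A) = A*6 = 6*A)
-35*(sqrt(Z(5, -1) + 2*(-3)) + 39) = -35*(sqrt(6*(-1) + 2*(-3)) + 39) = -35*(sqrt(-6 - 6) + 39) = -35*(sqrt(-12) + 39) = -35*(2*I*sqrt(3) + 39) = -35*(39 + 2*I*sqrt(3)) = -1365 - 70*I*sqrt(3)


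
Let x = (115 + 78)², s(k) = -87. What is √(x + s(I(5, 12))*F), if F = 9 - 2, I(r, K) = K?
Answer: 4*√2290 ≈ 191.42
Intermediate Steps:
F = 7
x = 37249 (x = 193² = 37249)
√(x + s(I(5, 12))*F) = √(37249 - 87*7) = √(37249 - 609) = √36640 = 4*√2290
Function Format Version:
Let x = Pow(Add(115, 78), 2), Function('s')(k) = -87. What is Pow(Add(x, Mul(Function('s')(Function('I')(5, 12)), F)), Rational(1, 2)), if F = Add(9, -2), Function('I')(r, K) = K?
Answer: Mul(4, Pow(2290, Rational(1, 2))) ≈ 191.42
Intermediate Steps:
F = 7
x = 37249 (x = Pow(193, 2) = 37249)
Pow(Add(x, Mul(Function('s')(Function('I')(5, 12)), F)), Rational(1, 2)) = Pow(Add(37249, Mul(-87, 7)), Rational(1, 2)) = Pow(Add(37249, -609), Rational(1, 2)) = Pow(36640, Rational(1, 2)) = Mul(4, Pow(2290, Rational(1, 2)))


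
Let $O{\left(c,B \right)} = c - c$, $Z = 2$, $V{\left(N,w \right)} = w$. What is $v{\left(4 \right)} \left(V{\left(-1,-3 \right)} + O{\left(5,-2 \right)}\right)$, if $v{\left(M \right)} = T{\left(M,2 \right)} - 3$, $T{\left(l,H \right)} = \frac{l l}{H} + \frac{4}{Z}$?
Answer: $-21$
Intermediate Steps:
$O{\left(c,B \right)} = 0$
$T{\left(l,H \right)} = 2 + \frac{l^{2}}{H}$ ($T{\left(l,H \right)} = \frac{l l}{H} + \frac{4}{2} = \frac{l^{2}}{H} + 4 \cdot \frac{1}{2} = \frac{l^{2}}{H} + 2 = 2 + \frac{l^{2}}{H}$)
$v{\left(M \right)} = -1 + \frac{M^{2}}{2}$ ($v{\left(M \right)} = \left(2 + \frac{M^{2}}{2}\right) - 3 = -1 + \frac{M^{2}}{2}$)
$v{\left(4 \right)} \left(V{\left(-1,-3 \right)} + O{\left(5,-2 \right)}\right) = \left(-1 + \frac{4^{2}}{2}\right) \left(-3 + 0\right) = \left(-1 + \frac{1}{2} \cdot 16\right) \left(-3\right) = \left(-1 + 8\right) \left(-3\right) = 7 \left(-3\right) = -21$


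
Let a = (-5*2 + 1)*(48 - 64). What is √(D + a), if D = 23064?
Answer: 2*√5802 ≈ 152.34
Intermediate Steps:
a = 144 (a = (-10 + 1)*(-16) = -9*(-16) = 144)
√(D + a) = √(23064 + 144) = √23208 = 2*√5802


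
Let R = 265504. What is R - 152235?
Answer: 113269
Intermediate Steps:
R - 152235 = 265504 - 152235 = 113269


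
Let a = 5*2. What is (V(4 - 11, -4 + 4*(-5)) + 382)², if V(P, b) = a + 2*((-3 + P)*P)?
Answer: 283024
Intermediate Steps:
a = 10
V(P, b) = 10 + 2*P*(-3 + P) (V(P, b) = 10 + 2*((-3 + P)*P) = 10 + 2*(P*(-3 + P)) = 10 + 2*P*(-3 + P))
(V(4 - 11, -4 + 4*(-5)) + 382)² = ((10 - 6*(4 - 11) + 2*(4 - 11)²) + 382)² = ((10 - 6*(-7) + 2*(-7)²) + 382)² = ((10 + 42 + 2*49) + 382)² = ((10 + 42 + 98) + 382)² = (150 + 382)² = 532² = 283024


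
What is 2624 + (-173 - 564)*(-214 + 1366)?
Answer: -846400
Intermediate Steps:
2624 + (-173 - 564)*(-214 + 1366) = 2624 - 737*1152 = 2624 - 849024 = -846400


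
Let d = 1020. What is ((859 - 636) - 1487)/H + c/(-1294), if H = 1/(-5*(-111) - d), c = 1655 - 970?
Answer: 760560755/1294 ≈ 5.8776e+5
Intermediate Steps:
c = 685
H = -1/465 (H = 1/(-5*(-111) - 1*1020) = 1/(555 - 1020) = 1/(-465) = -1/465 ≈ -0.0021505)
((859 - 636) - 1487)/H + c/(-1294) = ((859 - 636) - 1487)/(-1/465) + 685/(-1294) = (223 - 1487)*(-465) + 685*(-1/1294) = -1264*(-465) - 685/1294 = 587760 - 685/1294 = 760560755/1294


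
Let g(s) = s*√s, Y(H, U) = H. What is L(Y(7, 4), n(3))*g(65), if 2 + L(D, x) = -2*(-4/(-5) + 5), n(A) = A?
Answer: -884*√65 ≈ -7127.0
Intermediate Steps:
g(s) = s^(3/2)
L(D, x) = -68/5 (L(D, x) = -2 - 2*(-4/(-5) + 5) = -2 - 2*(-4*(-⅕) + 5) = -2 - 2*(⅘ + 5) = -2 - 2*29/5 = -2 - 58/5 = -68/5)
L(Y(7, 4), n(3))*g(65) = -884*√65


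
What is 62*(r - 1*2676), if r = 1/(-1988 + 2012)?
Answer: -1990913/12 ≈ -1.6591e+5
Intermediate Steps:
r = 1/24 ≈ 0.041667
62*(r - 1*2676) = 62*(1/24 - 1*2676) = 62*(1/24 - 2676) = 62*(-64223/24) = -1990913/12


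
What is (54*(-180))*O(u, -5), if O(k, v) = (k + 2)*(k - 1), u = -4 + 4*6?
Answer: -4062960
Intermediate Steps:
u = 20 (u = -4 + 24 = 20)
O(k, v) = (-1 + k)*(2 + k) (O(k, v) = (2 + k)*(-1 + k) = (-1 + k)*(2 + k))
(54*(-180))*O(u, -5) = (54*(-180))*(-2 + 20 + 20²) = -9720*(-2 + 20 + 400) = -9720*418 = -4062960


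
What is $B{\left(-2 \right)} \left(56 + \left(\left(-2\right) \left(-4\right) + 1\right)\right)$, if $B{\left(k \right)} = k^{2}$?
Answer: $260$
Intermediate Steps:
$B{\left(-2 \right)} \left(56 + \left(\left(-2\right) \left(-4\right) + 1\right)\right) = \left(-2\right)^{2} \left(56 + \left(\left(-2\right) \left(-4\right) + 1\right)\right) = 4 \left(56 + \left(8 + 1\right)\right) = 4 \left(56 + 9\right) = 4 \cdot 65 = 260$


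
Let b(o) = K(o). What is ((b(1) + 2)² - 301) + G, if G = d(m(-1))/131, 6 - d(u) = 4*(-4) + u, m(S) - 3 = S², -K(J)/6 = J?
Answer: -37317/131 ≈ -284.86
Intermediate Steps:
K(J) = -6*J
m(S) = 3 + S²
b(o) = -6*o
d(u) = 22 - u (d(u) = 6 - (4*(-4) + u) = 6 - (-16 + u) = 6 + (16 - u) = 22 - u)
G = 18/131 (G = (22 - (3 + (-1)²))/131 = (22 - (3 + 1))*(1/131) = (22 - 1*4)*(1/131) = (22 - 4)*(1/131) = 18*(1/131) = 18/131 ≈ 0.13740)
((b(1) + 2)² - 301) + G = ((-6*1 + 2)² - 301) + 18/131 = ((-6 + 2)² - 301) + 18/131 = ((-4)² - 301) + 18/131 = (16 - 301) + 18/131 = -285 + 18/131 = -37317/131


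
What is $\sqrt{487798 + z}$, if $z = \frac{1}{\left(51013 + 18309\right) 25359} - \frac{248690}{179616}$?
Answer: $\frac{\sqrt{2345364001208888255175759430955}}{2192732916572} \approx 698.42$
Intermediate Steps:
$z = - \frac{12143923677139}{8770931666288}$ ($z = \frac{1}{69322} \cdot \frac{1}{25359} - \frac{124345}{89808} = \frac{1}{1757936598} - \frac{124345}{89808} = - \frac{12143923677139}{8770931666288} \approx -1.3846$)
$\sqrt{487798 + z} = \sqrt{487798 - \frac{12143923677139}{8770931666288}} = \sqrt{\frac{4278430781028276685}{8770931666288}} = \frac{\sqrt{2345364001208888255175759430955}}{2192732916572}$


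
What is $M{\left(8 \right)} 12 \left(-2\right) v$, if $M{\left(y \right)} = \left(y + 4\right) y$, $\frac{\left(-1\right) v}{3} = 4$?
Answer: $27648$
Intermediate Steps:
$v = -12$ ($v = \left(-3\right) 4 = -12$)
$M{\left(y \right)} = y \left(4 + y\right)$ ($M{\left(y \right)} = \left(4 + y\right) y = y \left(4 + y\right)$)
$M{\left(8 \right)} 12 \left(-2\right) v = 8 \left(4 + 8\right) 12 \left(-2\right) \left(-12\right) = 8 \cdot 12 \left(\left(-24\right) \left(-12\right)\right) = 96 \cdot 288 = 27648$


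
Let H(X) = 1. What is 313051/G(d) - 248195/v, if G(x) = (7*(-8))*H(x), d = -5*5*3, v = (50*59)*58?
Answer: -2678846251/479080 ≈ -5591.6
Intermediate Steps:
v = 171100 (v = 2950*58 = 171100)
d = -75 (d = -25*3 = -75)
G(x) = -56 (G(x) = (7*(-8))*1 = -56*1 = -56)
313051/G(d) - 248195/v = 313051/(-56) - 248195/171100 = 313051*(-1/56) - 248195*1/171100 = -313051/56 - 49639/34220 = -2678846251/479080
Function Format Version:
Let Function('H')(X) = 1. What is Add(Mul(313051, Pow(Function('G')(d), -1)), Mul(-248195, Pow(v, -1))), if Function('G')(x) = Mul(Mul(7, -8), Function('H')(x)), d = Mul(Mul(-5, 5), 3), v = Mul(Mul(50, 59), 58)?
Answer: Rational(-2678846251, 479080) ≈ -5591.6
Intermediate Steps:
v = 171100 (v = Mul(2950, 58) = 171100)
d = -75 (d = Mul(-25, 3) = -75)
Function('G')(x) = -56 (Function('G')(x) = Mul(Mul(7, -8), 1) = Mul(-56, 1) = -56)
Add(Mul(313051, Pow(Function('G')(d), -1)), Mul(-248195, Pow(v, -1))) = Add(Mul(313051, Pow(-56, -1)), Mul(-248195, Pow(171100, -1))) = Add(Mul(313051, Rational(-1, 56)), Mul(-248195, Rational(1, 171100))) = Add(Rational(-313051, 56), Rational(-49639, 34220)) = Rational(-2678846251, 479080)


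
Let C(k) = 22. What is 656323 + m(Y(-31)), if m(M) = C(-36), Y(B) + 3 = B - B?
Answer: 656345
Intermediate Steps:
Y(B) = -3 (Y(B) = -3 + (B - B) = -3 + 0 = -3)
m(M) = 22
656323 + m(Y(-31)) = 656323 + 22 = 656345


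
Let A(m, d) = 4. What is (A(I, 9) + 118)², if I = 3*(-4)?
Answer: 14884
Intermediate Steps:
I = -12
(A(I, 9) + 118)² = (4 + 118)² = 122² = 14884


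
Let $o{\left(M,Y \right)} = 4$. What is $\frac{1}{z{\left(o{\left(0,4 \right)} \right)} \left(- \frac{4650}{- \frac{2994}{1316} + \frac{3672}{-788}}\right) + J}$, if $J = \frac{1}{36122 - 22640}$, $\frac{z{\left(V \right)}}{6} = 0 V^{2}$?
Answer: $13482$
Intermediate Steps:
$z{\left(V \right)} = 0$ ($z{\left(V \right)} = 6 \cdot 0 V^{2} = 6 \cdot 0 = 0$)
$J = \frac{1}{13482} \approx 7.4173 \cdot 10^{-5}$
$\frac{1}{z{\left(o{\left(0,4 \right)} \right)} \left(- \frac{4650}{- \frac{2994}{1316} + \frac{3672}{-788}}\right) + J} = \frac{1}{0 \left(- \frac{4650}{- \frac{2994}{1316} + \frac{3672}{-788}}\right) + \frac{1}{13482}} = \frac{1}{0 \left(- \frac{4650}{\left(-2994\right) \frac{1}{1316} + 3672 \left(- \frac{1}{788}\right)}\right) + \frac{1}{13482}} = \frac{1}{0 \left(- \frac{4650}{- \frac{1497}{658} - \frac{918}{197}}\right) + \frac{1}{13482}} = \frac{1}{0 \left(- \frac{4650}{- \frac{898953}{129626}}\right) + \frac{1}{13482}} = \frac{1}{0 \left(\left(-4650\right) \left(- \frac{129626}{898953}\right)\right) + \frac{1}{13482}} = \frac{1}{0 \cdot \frac{200920300}{299651} + \frac{1}{13482}} = \frac{1}{0 + \frac{1}{13482}} = \frac{1}{\frac{1}{13482}} = 13482$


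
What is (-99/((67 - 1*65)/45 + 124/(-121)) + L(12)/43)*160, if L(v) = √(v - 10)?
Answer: 43124400/2669 + 160*√2/43 ≈ 16163.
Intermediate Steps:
L(v) = √(-10 + v)
(-99/((67 - 1*65)/45 + 124/(-121)) + L(12)/43)*160 = (-99/((67 - 1*65)/45 + 124/(-121)) + √(-10 + 12)/43)*160 = (-99/((67 - 65)*(1/45) + 124*(-1/121)) + √2*(1/43))*160 = (-99/(2*(1/45) - 124/121) + √2/43)*160 = (-99/(2/45 - 124/121) + √2/43)*160 = (-99/(-5338/5445) + √2/43)*160 = (-99*(-5445/5338) + √2/43)*160 = (539055/5338 + √2/43)*160 = 43124400/2669 + 160*√2/43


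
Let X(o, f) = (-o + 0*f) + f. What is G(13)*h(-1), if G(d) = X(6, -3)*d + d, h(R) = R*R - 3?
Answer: 208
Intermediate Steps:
h(R) = -3 + R² (h(R) = R² - 3 = -3 + R²)
X(o, f) = f - o (X(o, f) = (-o + 0) + f = -o + f = f - o)
G(d) = -8*d (G(d) = (-3 - 1*6)*d + d = (-3 - 6)*d + d = -9*d + d = -8*d)
G(13)*h(-1) = (-8*13)*(-3 + (-1)²) = -104*(-3 + 1) = -104*(-2) = 208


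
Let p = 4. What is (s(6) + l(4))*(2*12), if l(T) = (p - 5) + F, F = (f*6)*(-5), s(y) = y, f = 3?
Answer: -2040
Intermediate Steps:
F = -90 (F = (3*6)*(-5) = 18*(-5) = -90)
l(T) = -91 (l(T) = (4 - 5) - 90 = -1 - 90 = -91)
(s(6) + l(4))*(2*12) = (6 - 91)*(2*12) = -85*24 = -2040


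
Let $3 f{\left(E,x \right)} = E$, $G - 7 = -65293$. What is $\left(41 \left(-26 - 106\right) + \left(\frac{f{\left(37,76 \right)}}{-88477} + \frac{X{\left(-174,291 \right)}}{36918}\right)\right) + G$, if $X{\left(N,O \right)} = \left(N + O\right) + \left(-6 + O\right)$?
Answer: $- \frac{38487913306666}{544398981} \approx -70698.0$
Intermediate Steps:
$G = -65286$ ($G = 7 - 65293 = -65286$)
$f{\left(E,x \right)} = \frac{E}{3}$
$X{\left(N,O \right)} = -6 + N + 2 O$
$\left(41 \left(-26 - 106\right) + \left(\frac{f{\left(37,76 \right)}}{-88477} + \frac{X{\left(-174,291 \right)}}{36918}\right)\right) + G = \left(41 \left(-26 - 106\right) + \left(\frac{\frac{1}{3} \cdot 37}{-88477} + \frac{-6 - 174 + 2 \cdot 291}{36918}\right)\right) - 65286 = \left(41 \left(-132\right) + \left(\frac{37}{3} \left(- \frac{1}{88477}\right) + \left(-6 - 174 + 582\right) \frac{1}{36918}\right)\right) - 65286 = \left(-5412 + \left(- \frac{37}{265431} + 402 \cdot \frac{1}{36918}\right)\right) - 65286 = \left(-5412 + \left(- \frac{37}{265431} + \frac{67}{6153}\right)\right) - 65286 = \left(-5412 + \frac{5852072}{544398981}\right) - 65286 = - \frac{2946281433100}{544398981} - 65286 = - \frac{38487913306666}{544398981}$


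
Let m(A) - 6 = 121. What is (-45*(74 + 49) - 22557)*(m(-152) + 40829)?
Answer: -1150535952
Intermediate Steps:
m(A) = 127 (m(A) = 6 + 121 = 127)
(-45*(74 + 49) - 22557)*(m(-152) + 40829) = (-45*(74 + 49) - 22557)*(127 + 40829) = (-45*123 - 22557)*40956 = (-5535 - 22557)*40956 = -28092*40956 = -1150535952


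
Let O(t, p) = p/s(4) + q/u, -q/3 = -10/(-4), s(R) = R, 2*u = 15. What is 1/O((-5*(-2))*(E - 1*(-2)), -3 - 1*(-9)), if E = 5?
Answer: 2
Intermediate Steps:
u = 15/2 (u = (½)*15 = 15/2 ≈ 7.5000)
q = -15/2 (q = -(-30)/(-4) = -(-30)*(-1)/4 = -3*5/2 = -15/2 ≈ -7.5000)
O(t, p) = -1 + p/4 (O(t, p) = p/4 - 15/(2*15/2) = p*(¼) - 15/2*2/15 = p/4 - 1 = -1 + p/4)
1/O((-5*(-2))*(E - 1*(-2)), -3 - 1*(-9)) = 1/(-1 + (-3 - 1*(-9))/4) = 1/(-1 + (-3 + 9)/4) = 1/(-1 + (¼)*6) = 1/(-1 + 3/2) = 1/(½) = 2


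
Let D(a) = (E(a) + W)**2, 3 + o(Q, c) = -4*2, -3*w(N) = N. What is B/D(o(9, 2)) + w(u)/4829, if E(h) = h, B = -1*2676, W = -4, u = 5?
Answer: -4307593/362175 ≈ -11.894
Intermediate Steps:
w(N) = -N/3
o(Q, c) = -11 (o(Q, c) = -3 - 4*2 = -3 - 8 = -11)
B = -2676
D(a) = (-4 + a)**2 (D(a) = (a - 4)**2 = (-4 + a)**2)
B/D(o(9, 2)) + w(u)/4829 = -2676/(-4 - 11)**2 - 1/3*5/4829 = -2676/((-15)**2) - 5/3*1/4829 = -2676/225 - 5/14487 = -2676*1/225 - 5/14487 = -892/75 - 5/14487 = -4307593/362175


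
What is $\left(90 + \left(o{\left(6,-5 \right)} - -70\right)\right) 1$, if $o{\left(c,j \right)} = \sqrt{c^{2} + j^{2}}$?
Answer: $160 + \sqrt{61} \approx 167.81$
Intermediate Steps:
$\left(90 + \left(o{\left(6,-5 \right)} - -70\right)\right) 1 = \left(90 + \left(\sqrt{6^{2} + \left(-5\right)^{2}} - -70\right)\right) 1 = \left(90 + \left(\sqrt{36 + 25} + 70\right)\right) 1 = \left(90 + \left(\sqrt{61} + 70\right)\right) 1 = \left(90 + \left(70 + \sqrt{61}\right)\right) 1 = \left(160 + \sqrt{61}\right) 1 = 160 + \sqrt{61}$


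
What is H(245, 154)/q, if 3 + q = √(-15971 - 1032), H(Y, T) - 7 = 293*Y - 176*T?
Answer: -33516/4253 - 78204*I*√347/4253 ≈ -7.8806 - 342.53*I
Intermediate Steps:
H(Y, T) = 7 - 176*T + 293*Y (H(Y, T) = 7 + (293*Y - 176*T) = 7 + (-176*T + 293*Y) = 7 - 176*T + 293*Y)
q = -3 + 7*I*√347 (q = -3 + √(-15971 - 1032) = -3 + √(-17003) = -3 + 7*I*√347 ≈ -3.0 + 130.4*I)
H(245, 154)/q = (7 - 176*154 + 293*245)/(-3 + 7*I*√347) = (7 - 27104 + 71785)/(-3 + 7*I*√347) = 44688/(-3 + 7*I*√347)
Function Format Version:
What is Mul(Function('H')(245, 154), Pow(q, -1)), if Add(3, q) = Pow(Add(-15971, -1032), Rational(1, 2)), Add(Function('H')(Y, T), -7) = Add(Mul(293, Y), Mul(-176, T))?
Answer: Add(Rational(-33516, 4253), Mul(Rational(-78204, 4253), I, Pow(347, Rational(1, 2)))) ≈ Add(-7.8806, Mul(-342.53, I))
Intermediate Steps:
Function('H')(Y, T) = Add(7, Mul(-176, T), Mul(293, Y)) (Function('H')(Y, T) = Add(7, Add(Mul(293, Y), Mul(-176, T))) = Add(7, Add(Mul(-176, T), Mul(293, Y))) = Add(7, Mul(-176, T), Mul(293, Y)))
q = Add(-3, Mul(7, I, Pow(347, Rational(1, 2)))) (q = Add(-3, Pow(Add(-15971, -1032), Rational(1, 2))) = Add(-3, Pow(-17003, Rational(1, 2))) = Add(-3, Mul(7, I, Pow(347, Rational(1, 2)))) ≈ Add(-3.0000, Mul(130.40, I)))
Mul(Function('H')(245, 154), Pow(q, -1)) = Mul(Add(7, Mul(-176, 154), Mul(293, 245)), Pow(Add(-3, Mul(7, I, Pow(347, Rational(1, 2)))), -1)) = Mul(Add(7, -27104, 71785), Pow(Add(-3, Mul(7, I, Pow(347, Rational(1, 2)))), -1)) = Mul(44688, Pow(Add(-3, Mul(7, I, Pow(347, Rational(1, 2)))), -1))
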